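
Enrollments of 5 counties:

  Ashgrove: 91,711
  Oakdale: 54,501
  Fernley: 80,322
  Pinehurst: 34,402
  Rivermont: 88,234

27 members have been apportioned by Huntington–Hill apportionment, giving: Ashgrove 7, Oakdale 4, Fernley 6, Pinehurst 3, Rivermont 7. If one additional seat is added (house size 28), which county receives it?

Priority for the next seat is population ÷ (√(s·(s+1))).
Priorities: Ashgrove 12255.398, Oakdale 12186.794, Fernley 12393.954, Pinehurst 9931.002, Rivermont 11790.764.
Highest priority: Fernley.

Fernley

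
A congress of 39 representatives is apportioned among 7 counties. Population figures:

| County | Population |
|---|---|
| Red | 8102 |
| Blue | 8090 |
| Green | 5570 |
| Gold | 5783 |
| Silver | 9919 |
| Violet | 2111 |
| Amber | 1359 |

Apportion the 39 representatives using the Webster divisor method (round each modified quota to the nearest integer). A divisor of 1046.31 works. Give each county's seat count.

With modified divisor 1046.31: modified quotas Red 7.743, Blue 7.732, Green 5.323, Gold 5.527, Silver 9.480, Violet 2.018, Amber 1.299.
Rounding to the nearest integer: Red 8, Blue 8, Green 5, Gold 6, Silver 9, Violet 2, Amber 1 (total 39).

Red=8, Blue=8, Green=5, Gold=6, Silver=9, Violet=2, Amber=1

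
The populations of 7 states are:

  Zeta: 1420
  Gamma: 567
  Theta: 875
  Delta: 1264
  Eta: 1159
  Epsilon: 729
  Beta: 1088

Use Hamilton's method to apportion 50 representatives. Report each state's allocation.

Standard divisor: 7102 ÷ 50 ≈ 142.04.
Standard quotas: Zeta 9.997, Gamma 3.992, Theta 6.160, Delta 8.899, Eta 8.160, Epsilon 5.132, Beta 7.660.
Lower quotas: Zeta 9, Gamma 3, Theta 6, Delta 8, Eta 8, Epsilon 5, Beta 7 (sum 46, leaving 4 seats).
Remainders in descending order: Zeta 0.997, Gamma 0.992, Delta 0.899, Beta 0.660, Theta 0.160, Eta 0.160, Epsilon 0.132.
Largest remainders: Zeta, Gamma, Delta, Beta receive the extra seats.

Zeta: 10; Gamma: 4; Theta: 6; Delta: 9; Eta: 8; Epsilon: 5; Beta: 8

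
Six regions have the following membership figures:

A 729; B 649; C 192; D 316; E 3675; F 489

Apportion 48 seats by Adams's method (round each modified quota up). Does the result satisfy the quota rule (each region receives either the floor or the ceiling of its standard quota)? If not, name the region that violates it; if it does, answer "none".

Standard quotas: A 5.784, B 5.149, C 1.523, D 2.507, E 29.157, F 3.880.
Adams allocation: A 6, B 5, C 2, D 3, E 28, F 4.
E has quota 29.157 (lower 29, upper 30) but receives 28 — outside the quota interval.

E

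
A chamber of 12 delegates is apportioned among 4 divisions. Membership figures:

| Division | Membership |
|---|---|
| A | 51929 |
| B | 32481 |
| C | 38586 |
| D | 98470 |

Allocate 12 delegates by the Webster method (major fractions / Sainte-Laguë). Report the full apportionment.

Standard divisor 221466/12 ≈ 18455.5; standard quotas: A 2.814, B 1.760, C 2.091, D 5.336.
Rounding to the nearest integer gives A 3, B 2, C 2, D 5 — total 12, matching the house size, so no adjustment is needed.

A 3, B 2, C 2, D 5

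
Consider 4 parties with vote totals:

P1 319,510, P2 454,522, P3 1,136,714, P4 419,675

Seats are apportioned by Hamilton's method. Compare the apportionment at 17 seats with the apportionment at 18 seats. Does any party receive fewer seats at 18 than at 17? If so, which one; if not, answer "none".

At 17 seats: P1 3, P2 3, P3 8, P4 3.
At 18 seats: P1 2, P2 4, P3 9, P4 3.
P1 drops from 3 to 2.

P1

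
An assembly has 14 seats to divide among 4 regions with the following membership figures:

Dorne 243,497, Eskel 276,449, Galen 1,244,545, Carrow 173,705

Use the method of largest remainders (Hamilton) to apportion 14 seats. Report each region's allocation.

The standard divisor is 1938196/14 ≈ 138442.571.
Standard quotas: Dorne 1.7588, Eskel 1.9968, Galen 8.9896, Carrow 1.2547.
Lower quotas: Dorne 1, Eskel 1, Galen 8, Carrow 1 (sum 11, leaving 3 seats).
Remainders in descending order: Eskel 0.9968, Galen 0.9896, Dorne 0.7588, Carrow 0.2547.
The surplus seats go to Eskel, Galen, Dorne.

Dorne 2, Eskel 2, Galen 9, Carrow 1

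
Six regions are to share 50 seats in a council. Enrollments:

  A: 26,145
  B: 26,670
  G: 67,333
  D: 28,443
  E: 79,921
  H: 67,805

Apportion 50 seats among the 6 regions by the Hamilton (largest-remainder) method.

Total 296317; standard divisor 296317/50 ≈ 5926.34.
Standard quotas: A 4.4117, B 4.5002, G 11.3616, D 4.7994, E 13.4857, H 11.4413.
Lower quotas: A 4, B 4, G 11, D 4, E 13, H 11 (sum 47, leaving 3 seats).
Remainders in descending order: D 0.7994, B 0.5002, E 0.4857, H 0.4413, A 0.4117, G 0.3616.
The surplus seats go to D, B, E.

A=4, B=5, G=11, D=5, E=14, H=11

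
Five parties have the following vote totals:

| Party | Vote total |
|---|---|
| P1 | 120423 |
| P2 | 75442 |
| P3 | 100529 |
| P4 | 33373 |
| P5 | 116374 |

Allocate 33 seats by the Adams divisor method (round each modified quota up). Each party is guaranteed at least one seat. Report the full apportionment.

P1: 9; P2: 6; P3: 7; P4: 3; P5: 8

Standard divisor 446141/33 ≈ 13519.424; standard quotas: P1 8.907, P2 5.580, P3 7.436, P4 2.469, P5 8.608.
Rounding up gives 9, 6, 8, 3, 9 = 35 seats, so the divisor must be adjusted.
With modified divisor 14800: modified quotas P1 8.137, P2 5.097, P3 6.793, P4 2.255, P5 7.863.
Rounding up: P1 9, P2 6, P3 7, P4 3, P5 8 (total 33).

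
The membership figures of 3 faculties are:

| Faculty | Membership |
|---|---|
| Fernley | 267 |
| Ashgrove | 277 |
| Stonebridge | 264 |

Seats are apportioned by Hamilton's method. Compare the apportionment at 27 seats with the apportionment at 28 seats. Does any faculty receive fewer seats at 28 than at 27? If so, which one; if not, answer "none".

At 27 seats: Fernley 9, Ashgrove 9, Stonebridge 9.
At 28 seats: Fernley 9, Ashgrove 10, Stonebridge 9.
No faculty's allocation decreased.

none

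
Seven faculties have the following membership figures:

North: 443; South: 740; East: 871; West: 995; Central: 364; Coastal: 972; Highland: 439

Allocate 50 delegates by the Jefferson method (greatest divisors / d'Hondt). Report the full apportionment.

Standard divisor 4824/50 ≈ 96.48; standard quotas: North 4.592, South 7.670, East 9.028, West 10.313, Central 3.773, Coastal 10.075, Highland 4.550.
Rounding down gives 4, 7, 9, 10, 3, 10, 4 = 47 seats, so the divisor must be adjusted.
With modified divisor 90: modified quotas North 4.922, South 8.222, East 9.678, West 11.056, Central 4.044, Coastal 10.800, Highland 4.878.
Rounding down: North 4, South 8, East 9, West 11, Central 4, Coastal 10, Highland 4 (total 50).

North 4, South 8, East 9, West 11, Central 4, Coastal 10, Highland 4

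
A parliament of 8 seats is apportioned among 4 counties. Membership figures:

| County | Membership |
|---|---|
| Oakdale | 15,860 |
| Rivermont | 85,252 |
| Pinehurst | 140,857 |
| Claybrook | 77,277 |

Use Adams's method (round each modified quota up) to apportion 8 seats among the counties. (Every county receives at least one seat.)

Oakdale: 1; Rivermont: 2; Pinehurst: 3; Claybrook: 2

Standard divisor 319246/8 ≈ 39905.75; standard quotas: Oakdale 0.397, Rivermont 2.136, Pinehurst 3.530, Claybrook 1.936.
Rounding up gives 1, 3, 4, 2 = 10 seats, so the divisor must be adjusted.
With modified divisor 58700: modified quotas Oakdale 0.270, Rivermont 1.452, Pinehurst 2.400, Claybrook 1.316.
Rounding up: Oakdale 1, Rivermont 2, Pinehurst 3, Claybrook 2 (total 8).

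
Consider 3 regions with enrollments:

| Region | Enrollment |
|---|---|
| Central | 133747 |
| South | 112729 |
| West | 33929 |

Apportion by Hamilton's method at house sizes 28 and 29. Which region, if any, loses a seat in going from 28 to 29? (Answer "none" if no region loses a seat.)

At 28 seats: Central 13, South 11, West 4.
At 29 seats: Central 14, South 12, West 3.
West drops from 4 to 3.

West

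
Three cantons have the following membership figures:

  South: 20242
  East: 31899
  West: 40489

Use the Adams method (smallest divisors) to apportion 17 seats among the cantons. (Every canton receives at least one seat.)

South 4, East 6, West 7

Standard divisor 92630/17 ≈ 5448.824; standard quotas: South 3.715, East 5.854, West 7.431.
Rounding up gives 4, 6, 8 = 18 seats, so the divisor must be adjusted.
With modified divisor 6100: modified quotas South 3.318, East 5.229, West 6.638.
Rounding up: South 4, East 6, West 7 (total 17).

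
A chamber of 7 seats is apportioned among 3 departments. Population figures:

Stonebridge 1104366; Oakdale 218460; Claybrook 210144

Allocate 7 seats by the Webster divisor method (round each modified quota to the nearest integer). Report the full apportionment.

Stonebridge=5, Oakdale=1, Claybrook=1

Standard divisor 1532970/7 ≈ 218995.714; standard quotas: Stonebridge 5.043, Oakdale 0.998, Claybrook 0.960.
Rounding to the nearest integer gives Stonebridge 5, Oakdale 1, Claybrook 1 — total 7, matching the house size, so no adjustment is needed.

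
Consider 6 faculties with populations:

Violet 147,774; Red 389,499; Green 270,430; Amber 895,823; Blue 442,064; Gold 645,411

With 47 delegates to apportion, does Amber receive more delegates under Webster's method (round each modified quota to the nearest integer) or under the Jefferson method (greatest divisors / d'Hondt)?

Webster: Violet 2, Red 7, Green 5, Amber 15, Blue 7, Gold 11.
Jefferson: Violet 2, Red 7, Green 4, Amber 16, Blue 7, Gold 11.
Amber gets 15 under Webster and 16 under Jefferson.

Jefferson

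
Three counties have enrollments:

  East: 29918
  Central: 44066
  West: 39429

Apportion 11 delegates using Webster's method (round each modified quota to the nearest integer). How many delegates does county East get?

3

Standard divisor 113413/11 ≈ 10310.273; standard quotas: East 2.902, Central 4.274, West 3.824.
Rounding to the nearest integer gives East 3, Central 4, West 4 — total 11, matching the house size, so no adjustment is needed.
East receives 3.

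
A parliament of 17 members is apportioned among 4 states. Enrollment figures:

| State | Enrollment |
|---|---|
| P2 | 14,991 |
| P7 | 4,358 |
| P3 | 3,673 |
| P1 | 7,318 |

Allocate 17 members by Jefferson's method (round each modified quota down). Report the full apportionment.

P2 9; P7 2; P3 2; P1 4

Standard divisor 30340/17 ≈ 1784.706; standard quotas: P2 8.400, P7 2.442, P3 2.058, P1 4.100.
Rounding down gives 8, 2, 2, 4 = 16 seats, so the divisor must be adjusted.
With modified divisor 1600: modified quotas P2 9.369, P7 2.724, P3 2.296, P1 4.574.
Rounding down: P2 9, P7 2, P3 2, P1 4 (total 17).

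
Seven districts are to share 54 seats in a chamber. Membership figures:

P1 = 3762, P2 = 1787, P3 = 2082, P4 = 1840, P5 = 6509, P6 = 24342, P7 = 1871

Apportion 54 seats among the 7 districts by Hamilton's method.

P1 5, P2 2, P3 3, P4 2, P5 8, P6 31, P7 3

Total 42193; standard divisor 42193/54 ≈ 781.352.
Standard quotas: P1 4.8147, P2 2.2871, P3 2.6646, P4 2.3549, P5 8.3304, P6 31.1537, P7 2.3946.
Lower quotas: P1 4, P2 2, P3 2, P4 2, P5 8, P6 31, P7 2 (sum 51, leaving 3 seats).
Remainders in descending order: P1 0.8147, P3 0.6646, P7 0.3946, P4 0.3549, P5 0.3304, P2 0.2871, P6 0.1537.
The surplus seats go to P1, P3, P7.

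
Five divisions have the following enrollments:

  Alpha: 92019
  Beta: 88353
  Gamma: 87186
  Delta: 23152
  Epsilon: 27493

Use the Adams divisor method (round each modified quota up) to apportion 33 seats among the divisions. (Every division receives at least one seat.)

Alpha=9, Beta=9, Gamma=9, Delta=3, Epsilon=3

Standard divisor 318203/33 ≈ 9642.515; standard quotas: Alpha 9.543, Beta 9.163, Gamma 9.042, Delta 2.401, Epsilon 2.851.
Rounding up gives 10, 10, 10, 3, 3 = 36 seats, so the divisor must be adjusted.
With modified divisor 10600: modified quotas Alpha 8.681, Beta 8.335, Gamma 8.225, Delta 2.184, Epsilon 2.594.
Rounding up: Alpha 9, Beta 9, Gamma 9, Delta 3, Epsilon 3 (total 33).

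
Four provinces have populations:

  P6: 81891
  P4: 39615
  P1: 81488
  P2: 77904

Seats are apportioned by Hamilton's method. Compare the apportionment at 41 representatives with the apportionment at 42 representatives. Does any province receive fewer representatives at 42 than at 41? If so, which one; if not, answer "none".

At 41 seats: P6 12, P4 6, P1 12, P2 11.
At 42 seats: P6 12, P4 6, P1 12, P2 12.
No province's allocation decreased.

none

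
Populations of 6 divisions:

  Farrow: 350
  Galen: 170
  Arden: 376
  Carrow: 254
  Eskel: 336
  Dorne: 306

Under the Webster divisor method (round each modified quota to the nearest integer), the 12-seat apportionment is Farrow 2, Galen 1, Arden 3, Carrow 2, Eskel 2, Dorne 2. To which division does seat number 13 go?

Priority for the next seat is population ÷ (current seats + 0.5).
Priorities: Farrow 140.000, Galen 113.333, Arden 107.429, Carrow 101.600, Eskel 134.400, Dorne 122.400.
Highest priority: Farrow.

Farrow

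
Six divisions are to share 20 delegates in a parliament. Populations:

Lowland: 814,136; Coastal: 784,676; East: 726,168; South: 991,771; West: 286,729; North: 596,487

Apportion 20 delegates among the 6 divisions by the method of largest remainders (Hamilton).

Lowland: 4, Coastal: 4, East: 3, South: 5, West: 1, North: 3

Standard divisor: 4199967 ÷ 20 ≈ 209998.35.
Standard quotas: Lowland 3.8769, Coastal 3.7366, East 3.4580, South 4.7228, West 1.3654, North 2.8404.
Lower quotas: Lowland 3, Coastal 3, East 3, South 4, West 1, North 2 (sum 16, leaving 4 seats).
Remainders in descending order: Lowland 0.8769, North 0.8404, Coastal 0.7366, South 0.7228, East 0.4580, West 0.3654.
The surplus seats go to Lowland, North, Coastal, South.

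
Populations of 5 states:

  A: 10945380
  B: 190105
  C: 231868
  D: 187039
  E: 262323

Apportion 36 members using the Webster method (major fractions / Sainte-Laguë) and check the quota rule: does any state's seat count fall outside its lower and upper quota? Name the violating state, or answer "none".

Standard quotas: A 33.345, B 0.579, C 0.706, D 0.570, E 0.799.
Webster allocation: A 32, B 1, C 1, D 1, E 1.
A has quota 33.345 (lower 33, upper 34) but receives 32 — outside the quota interval.

A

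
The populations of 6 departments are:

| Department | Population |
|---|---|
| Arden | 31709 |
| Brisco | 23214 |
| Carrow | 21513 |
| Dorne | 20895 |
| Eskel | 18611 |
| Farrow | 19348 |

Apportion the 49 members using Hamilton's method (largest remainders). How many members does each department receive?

Arden=11; Brisco=8; Carrow=8; Dorne=8; Eskel=7; Farrow=7

Total 135290; standard divisor 135290/49 ≈ 2761.02.
Standard quotas: Arden 11.4845, Brisco 8.4078, Carrow 7.7917, Dorne 7.5679, Eskel 6.7406, Farrow 7.0076.
Lower quotas: Arden 11, Brisco 8, Carrow 7, Dorne 7, Eskel 6, Farrow 7 (sum 46, leaving 3 seats).
Remainders in descending order: Carrow 0.7917, Eskel 0.7406, Dorne 0.5679, Arden 0.4845, Brisco 0.4078, Farrow 0.0076.
The surplus seats go to Carrow, Eskel, Dorne.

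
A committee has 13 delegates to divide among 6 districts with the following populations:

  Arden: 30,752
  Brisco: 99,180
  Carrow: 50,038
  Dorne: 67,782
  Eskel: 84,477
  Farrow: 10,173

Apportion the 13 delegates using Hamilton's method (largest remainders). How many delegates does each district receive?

The standard divisor is 342402/13 ≈ 26338.615.
Standard quotas: Arden 1.1676, Brisco 3.7656, Carrow 1.8998, Dorne 2.5735, Eskel 3.2073, Farrow 0.3862.
Lower quotas: Arden 1, Brisco 3, Carrow 1, Dorne 2, Eskel 3, Farrow 0 (sum 10, leaving 3 seats).
Remainders in descending order: Carrow 0.8998, Brisco 0.7656, Dorne 0.5735, Farrow 0.3862, Eskel 0.2073, Arden 0.1676.
The surplus seats go to Carrow, Brisco, Dorne.

Arden 1, Brisco 4, Carrow 2, Dorne 3, Eskel 3, Farrow 0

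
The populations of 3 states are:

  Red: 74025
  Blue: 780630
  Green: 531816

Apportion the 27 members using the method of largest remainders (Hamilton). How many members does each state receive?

The standard divisor is 1386471/27 ≈ 51350.778.
Standard quotas: Red 1.4416, Blue 15.2019, Green 10.3565.
Lower quotas: Red 1, Blue 15, Green 10 (sum 26, leaving 1 seat).
Remainders in descending order: Red 0.4416, Green 0.3565, Blue 0.2019.
Largest remainder: Red receives the extra seat.

Red=2; Blue=15; Green=10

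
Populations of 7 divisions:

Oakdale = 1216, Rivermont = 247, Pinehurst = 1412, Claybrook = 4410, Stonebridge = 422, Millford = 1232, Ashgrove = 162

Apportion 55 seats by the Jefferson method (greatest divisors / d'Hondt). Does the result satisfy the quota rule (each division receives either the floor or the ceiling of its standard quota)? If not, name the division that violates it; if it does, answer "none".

Standard quotas: Oakdale 7.349, Rivermont 1.493, Pinehurst 8.533, Claybrook 26.651, Stonebridge 2.550, Millford 7.445, Ashgrove 0.979.
Jefferson allocation: Oakdale 7, Rivermont 1, Pinehurst 9, Claybrook 28, Stonebridge 2, Millford 7, Ashgrove 1.
Claybrook has quota 26.651 (lower 26, upper 27) but receives 28 — outside the quota interval.

Claybrook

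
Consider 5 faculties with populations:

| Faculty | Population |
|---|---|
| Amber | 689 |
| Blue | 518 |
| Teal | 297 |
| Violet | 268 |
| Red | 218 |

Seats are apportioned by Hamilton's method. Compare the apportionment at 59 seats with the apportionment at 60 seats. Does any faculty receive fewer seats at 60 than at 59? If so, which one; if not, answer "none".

At 59 seats: Amber 20, Blue 15, Teal 9, Violet 8, Red 7.
At 60 seats: Amber 21, Blue 16, Teal 9, Violet 8, Red 6.
Red drops from 7 to 6.

Red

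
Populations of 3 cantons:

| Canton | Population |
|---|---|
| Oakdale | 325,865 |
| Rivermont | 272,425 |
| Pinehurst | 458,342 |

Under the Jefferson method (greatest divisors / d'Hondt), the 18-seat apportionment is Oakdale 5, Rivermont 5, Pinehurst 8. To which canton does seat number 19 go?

Priority for the next seat is population ÷ (current seats + 1).
Priorities: Oakdale 54310.833, Rivermont 45404.167, Pinehurst 50926.889.
Highest priority: Oakdale.

Oakdale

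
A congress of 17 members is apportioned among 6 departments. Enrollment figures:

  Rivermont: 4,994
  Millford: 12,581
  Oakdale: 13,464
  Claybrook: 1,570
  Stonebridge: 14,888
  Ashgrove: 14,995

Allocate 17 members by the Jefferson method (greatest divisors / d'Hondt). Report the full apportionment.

Rivermont 1, Millford 4, Oakdale 4, Claybrook 0, Stonebridge 4, Ashgrove 4

Standard divisor 62492/17 ≈ 3676; standard quotas: Rivermont 1.359, Millford 3.422, Oakdale 3.663, Claybrook 0.427, Stonebridge 4.050, Ashgrove 4.079.
Rounding down gives 1, 3, 3, 0, 4, 4 = 15 seats, so the divisor must be adjusted.
With modified divisor 3100: modified quotas Rivermont 1.611, Millford 4.058, Oakdale 4.343, Claybrook 0.506, Stonebridge 4.803, Ashgrove 4.837.
Rounding down: Rivermont 1, Millford 4, Oakdale 4, Claybrook 0, Stonebridge 4, Ashgrove 4 (total 17).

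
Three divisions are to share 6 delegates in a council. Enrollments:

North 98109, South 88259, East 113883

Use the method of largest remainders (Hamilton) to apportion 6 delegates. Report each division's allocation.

North 2, South 2, East 2

The standard divisor is 300251/6 ≈ 50041.833.
Standard quotas: North 1.9605, South 1.7637, East 2.2758.
Lower quotas: North 1, South 1, East 2 (sum 4, leaving 2 seats).
Remainders in descending order: North 0.9605, South 0.7637, East 0.2758.
Largest remainders: North, South receive the extra seats.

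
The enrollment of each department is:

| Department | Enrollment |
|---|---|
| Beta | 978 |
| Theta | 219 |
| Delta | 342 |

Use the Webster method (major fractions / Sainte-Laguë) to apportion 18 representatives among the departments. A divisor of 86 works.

With modified divisor 86: modified quotas Beta 11.372, Theta 2.547, Delta 3.977.
Rounding to the nearest integer: Beta 11, Theta 3, Delta 4 (total 18).

Beta: 11, Theta: 3, Delta: 4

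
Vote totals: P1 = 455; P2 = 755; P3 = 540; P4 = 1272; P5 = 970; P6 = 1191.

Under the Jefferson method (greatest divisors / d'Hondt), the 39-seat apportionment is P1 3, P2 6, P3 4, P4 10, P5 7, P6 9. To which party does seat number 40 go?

Priority for the next seat is population ÷ (current seats + 1).
Priorities: P1 113.750, P2 107.857, P3 108.000, P4 115.636, P5 121.250, P6 119.100.
Highest priority: P5.

P5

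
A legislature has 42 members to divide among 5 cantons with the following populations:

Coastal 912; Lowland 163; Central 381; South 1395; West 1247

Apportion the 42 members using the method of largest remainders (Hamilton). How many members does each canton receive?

The standard divisor is 4098/42 ≈ 97.571.
Standard quotas: Coastal 9.347, Lowland 1.671, Central 3.905, South 14.297, West 12.780.
Lower quotas: Coastal 9, Lowland 1, Central 3, South 14, West 12 (sum 39, leaving 3 seats).
Remainders in descending order: Central 0.905, West 0.780, Lowland 0.671, Coastal 0.347, South 0.297.
Largest remainders: Central, West, Lowland receive the extra seats.

Coastal 9, Lowland 2, Central 4, South 14, West 13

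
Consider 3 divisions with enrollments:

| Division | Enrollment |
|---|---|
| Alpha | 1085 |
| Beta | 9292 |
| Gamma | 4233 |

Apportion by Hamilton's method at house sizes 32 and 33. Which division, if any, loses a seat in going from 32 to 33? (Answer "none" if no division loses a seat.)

At 32 seats: Alpha 3, Beta 20, Gamma 9.
At 33 seats: Alpha 2, Beta 21, Gamma 10.
Alpha drops from 3 to 2.

Alpha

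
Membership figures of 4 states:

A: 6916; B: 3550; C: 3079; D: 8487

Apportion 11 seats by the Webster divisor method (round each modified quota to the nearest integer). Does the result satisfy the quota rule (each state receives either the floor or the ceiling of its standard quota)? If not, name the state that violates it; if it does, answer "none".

Standard quotas: A 3.453, B 1.772, C 1.537, D 4.237.
Webster allocation: A 3, B 2, C 2, D 4.
Every allocation lies between the lower and upper quota.

none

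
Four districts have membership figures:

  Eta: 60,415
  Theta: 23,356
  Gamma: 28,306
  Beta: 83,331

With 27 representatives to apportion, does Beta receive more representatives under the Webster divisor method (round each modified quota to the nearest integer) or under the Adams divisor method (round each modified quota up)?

Webster: Eta 8, Theta 3, Gamma 4, Beta 12.
Adams: Eta 8, Theta 4, Gamma 4, Beta 11.
Beta gets 12 under Webster and 11 under Adams.

Webster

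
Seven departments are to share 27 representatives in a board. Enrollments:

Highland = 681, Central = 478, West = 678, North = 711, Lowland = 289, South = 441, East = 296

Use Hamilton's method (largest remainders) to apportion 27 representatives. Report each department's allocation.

Standard divisor: 3574 ÷ 27 ≈ 132.37.
Standard quotas: Highland 5.145, Central 3.611, West 5.122, North 5.371, Lowland 2.183, South 3.332, East 2.236.
Lower quotas: Highland 5, Central 3, West 5, North 5, Lowland 2, South 3, East 2 (sum 25, leaving 2 seats).
Remainders in descending order: Central 0.611, North 0.371, South 0.332, East 0.236, Lowland 0.183, Highland 0.145, West 0.122.
Largest remainders: Central, North receive the extra seats.

Highland: 5, Central: 4, West: 5, North: 6, Lowland: 2, South: 3, East: 2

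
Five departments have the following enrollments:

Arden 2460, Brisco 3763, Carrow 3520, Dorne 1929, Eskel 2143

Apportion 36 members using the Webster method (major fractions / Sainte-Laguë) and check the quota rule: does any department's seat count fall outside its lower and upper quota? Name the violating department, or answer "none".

none

Standard quotas: Arden 6.410, Brisco 9.806, Carrow 9.173, Dorne 5.027, Eskel 5.584.
Webster allocation: Arden 6, Brisco 10, Carrow 9, Dorne 5, Eskel 6.
Every allocation lies between the lower and upper quota.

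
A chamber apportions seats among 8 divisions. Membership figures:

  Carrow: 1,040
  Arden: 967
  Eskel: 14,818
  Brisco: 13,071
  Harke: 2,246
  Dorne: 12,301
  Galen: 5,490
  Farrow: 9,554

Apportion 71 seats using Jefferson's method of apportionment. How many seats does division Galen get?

Standard divisor 59487/71 ≈ 837.845; standard quotas: Carrow 1.241, Arden 1.154, Eskel 17.686, Brisco 15.601, Harke 2.681, Dorne 14.682, Galen 6.553, Farrow 11.403.
Rounding down gives 1, 1, 17, 15, 2, 14, 6, 11 = 67 seats, so the divisor must be adjusted.
With modified divisor 790: modified quotas Carrow 1.316, Arden 1.224, Eskel 18.757, Brisco 16.546, Harke 2.843, Dorne 15.571, Galen 6.949, Farrow 12.094.
Rounding down: Carrow 1, Arden 1, Eskel 18, Brisco 16, Harke 2, Dorne 15, Galen 6, Farrow 12 (total 71).
Galen receives 6.

6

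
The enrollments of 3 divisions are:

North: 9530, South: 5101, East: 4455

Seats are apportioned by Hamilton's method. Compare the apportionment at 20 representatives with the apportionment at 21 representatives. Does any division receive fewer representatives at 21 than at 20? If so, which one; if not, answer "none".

At 20 seats: North 10, South 5, East 5.
At 21 seats: North 10, South 6, East 5.
No division's allocation decreased.

none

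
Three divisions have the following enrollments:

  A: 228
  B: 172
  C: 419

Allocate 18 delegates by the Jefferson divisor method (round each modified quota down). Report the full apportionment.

Standard divisor 819/18 ≈ 45.5; standard quotas: A 5.011, B 3.780, C 9.209.
Rounding down gives 5, 3, 9 = 17 seats, so the divisor must be adjusted.
With modified divisor 42: modified quotas A 5.429, B 4.095, C 9.976.
Rounding down: A 5, B 4, C 9 (total 18).

A 5; B 4; C 9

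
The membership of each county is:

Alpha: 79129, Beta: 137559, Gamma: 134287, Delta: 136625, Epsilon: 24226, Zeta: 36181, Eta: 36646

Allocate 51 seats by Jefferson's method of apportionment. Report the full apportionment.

Alpha: 7; Beta: 12; Gamma: 12; Delta: 12; Epsilon: 2; Zeta: 3; Eta: 3

Standard divisor 584653/51 ≈ 11463.784; standard quotas: Alpha 6.903, Beta 11.999, Gamma 11.714, Delta 11.918, Epsilon 2.113, Zeta 3.156, Eta 3.197.
Rounding down gives 6, 11, 11, 11, 2, 3, 3 = 47 seats, so the divisor must be adjusted.
With modified divisor 10900: modified quotas Alpha 7.260, Beta 12.620, Gamma 12.320, Delta 12.534, Epsilon 2.223, Zeta 3.319, Eta 3.362.
Rounding down: Alpha 7, Beta 12, Gamma 12, Delta 12, Epsilon 2, Zeta 3, Eta 3 (total 51).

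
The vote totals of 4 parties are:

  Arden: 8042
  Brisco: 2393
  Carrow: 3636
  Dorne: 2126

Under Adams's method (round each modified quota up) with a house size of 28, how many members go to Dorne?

4

Standard divisor 16197/28 ≈ 578.464; standard quotas: Arden 13.902, Brisco 4.137, Carrow 6.286, Dorne 3.675.
Rounding up gives 14, 5, 7, 4 = 30 seats, so the divisor must be adjusted.
With modified divisor 610: modified quotas Arden 13.184, Brisco 3.923, Carrow 5.961, Dorne 3.485.
Rounding up: Arden 14, Brisco 4, Carrow 6, Dorne 4 (total 28).
Dorne receives 4.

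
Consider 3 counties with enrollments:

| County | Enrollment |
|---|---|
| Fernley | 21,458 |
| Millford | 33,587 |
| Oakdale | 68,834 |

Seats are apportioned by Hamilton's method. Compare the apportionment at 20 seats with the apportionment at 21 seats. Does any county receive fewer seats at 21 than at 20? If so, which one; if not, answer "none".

Fernley

At 20 seats: Fernley 4, Millford 5, Oakdale 11.
At 21 seats: Fernley 3, Millford 6, Oakdale 12.
Fernley drops from 4 to 3.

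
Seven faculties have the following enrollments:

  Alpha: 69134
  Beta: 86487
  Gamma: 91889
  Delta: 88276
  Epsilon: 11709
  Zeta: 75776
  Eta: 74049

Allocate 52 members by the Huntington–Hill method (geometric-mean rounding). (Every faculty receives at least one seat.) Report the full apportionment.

Alpha=7; Beta=9; Gamma=10; Delta=9; Epsilon=1; Zeta=8; Eta=8

With divisor 9496: modified quotas Alpha 7.280, Beta 9.108, Gamma 9.677, Delta 9.296, Epsilon 1.233, Zeta 7.980, Eta 7.798.
Geometric-mean thresholds: Alpha √(7·8)=7.483, Beta √(9·10)=9.487, Gamma √(9·10)=9.487, Delta √(9·10)=9.487, Epsilon √(1·2)=1.414, Zeta √(7·8)=7.483, Eta √(7·8)=7.483.
Each quota rounded against its threshold gives Alpha 7, Beta 9, Gamma 10, Delta 9, Epsilon 1, Zeta 8, Eta 8 (total 52).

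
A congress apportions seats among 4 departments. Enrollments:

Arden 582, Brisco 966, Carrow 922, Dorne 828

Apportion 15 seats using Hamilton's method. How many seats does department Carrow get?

4

The standard divisor is 3298/15 ≈ 219.867.
Standard quotas: Arden 2.647, Brisco 4.394, Carrow 4.193, Dorne 3.766.
Lower quotas: Arden 2, Brisco 4, Carrow 4, Dorne 3 (sum 13, leaving 2 seats).
Remainders in descending order: Dorne 0.766, Arden 0.647, Brisco 0.394, Carrow 0.193.
The surplus seats go to Dorne, Arden.
Carrow receives 4.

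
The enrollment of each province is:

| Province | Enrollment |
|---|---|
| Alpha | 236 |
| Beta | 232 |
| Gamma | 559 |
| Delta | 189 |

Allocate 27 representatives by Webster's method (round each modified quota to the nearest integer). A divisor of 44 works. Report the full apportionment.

Alpha: 5, Beta: 5, Gamma: 13, Delta: 4

With modified divisor 44: modified quotas Alpha 5.364, Beta 5.273, Gamma 12.705, Delta 4.295.
Rounding to the nearest integer: Alpha 5, Beta 5, Gamma 13, Delta 4 (total 27).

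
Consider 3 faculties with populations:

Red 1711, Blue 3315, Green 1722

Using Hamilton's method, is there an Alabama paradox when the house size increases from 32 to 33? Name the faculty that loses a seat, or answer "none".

At 32 seats: Red 8, Blue 16, Green 8.
At 33 seats: Red 8, Blue 16, Green 9.
No faculty's allocation decreased.

none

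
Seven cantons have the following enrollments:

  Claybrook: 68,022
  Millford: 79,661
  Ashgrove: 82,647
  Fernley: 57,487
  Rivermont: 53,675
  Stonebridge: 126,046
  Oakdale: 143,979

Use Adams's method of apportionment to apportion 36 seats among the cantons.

Claybrook: 4; Millford: 5; Ashgrove: 5; Fernley: 4; Rivermont: 3; Stonebridge: 7; Oakdale: 8

Standard divisor 611517/36 ≈ 16986.583; standard quotas: Claybrook 4.004, Millford 4.690, Ashgrove 4.865, Fernley 3.384, Rivermont 3.160, Stonebridge 7.420, Oakdale 8.476.
Rounding up gives 5, 5, 5, 4, 4, 8, 9 = 40 seats, so the divisor must be adjusted.
With modified divisor 18600: modified quotas Claybrook 3.657, Millford 4.283, Ashgrove 4.443, Fernley 3.091, Rivermont 2.886, Stonebridge 6.777, Oakdale 7.741.
Rounding up: Claybrook 4, Millford 5, Ashgrove 5, Fernley 4, Rivermont 3, Stonebridge 7, Oakdale 8 (total 36).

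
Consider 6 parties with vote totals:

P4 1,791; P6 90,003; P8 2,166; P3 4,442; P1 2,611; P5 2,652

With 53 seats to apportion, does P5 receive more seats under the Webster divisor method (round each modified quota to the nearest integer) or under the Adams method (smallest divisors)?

Webster: P4 1, P6 47, P8 1, P3 2, P1 1, P5 1.
Adams: P4 1, P6 43, P8 2, P3 3, P1 2, P5 2.
P5 gets 1 under Webster and 2 under Adams.

Adams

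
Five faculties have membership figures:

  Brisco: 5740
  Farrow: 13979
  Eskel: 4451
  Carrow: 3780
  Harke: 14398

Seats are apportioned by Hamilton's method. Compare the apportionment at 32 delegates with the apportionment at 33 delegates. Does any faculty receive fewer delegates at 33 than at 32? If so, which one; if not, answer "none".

none

At 32 seats: Brisco 4, Farrow 11, Eskel 3, Carrow 3, Harke 11.
At 33 seats: Brisco 5, Farrow 11, Eskel 3, Carrow 3, Harke 11.
No faculty's allocation decreased.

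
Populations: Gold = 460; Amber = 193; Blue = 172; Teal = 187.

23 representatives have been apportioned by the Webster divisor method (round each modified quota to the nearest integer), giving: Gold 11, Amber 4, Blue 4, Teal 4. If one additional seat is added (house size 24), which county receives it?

Amber

Priority for the next seat is population ÷ (current seats + 0.5).
Priorities: Gold 40.000, Amber 42.889, Blue 38.222, Teal 41.556.
Highest priority: Amber.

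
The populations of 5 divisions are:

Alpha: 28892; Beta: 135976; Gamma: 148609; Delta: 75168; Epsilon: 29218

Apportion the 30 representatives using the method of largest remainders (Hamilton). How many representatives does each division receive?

Standard divisor: 417863 ÷ 30 ≈ 13928.767.
Standard quotas: Alpha 2.0743, Beta 9.7622, Gamma 10.6692, Delta 5.3966, Epsilon 2.0977.
Lower quotas: Alpha 2, Beta 9, Gamma 10, Delta 5, Epsilon 2 (sum 28, leaving 2 seats).
Remainders in descending order: Beta 0.7622, Gamma 0.6692, Delta 0.3966, Epsilon 0.0977, Alpha 0.0743.
Largest remainders: Beta, Gamma receive the extra seats.

Alpha 2, Beta 10, Gamma 11, Delta 5, Epsilon 2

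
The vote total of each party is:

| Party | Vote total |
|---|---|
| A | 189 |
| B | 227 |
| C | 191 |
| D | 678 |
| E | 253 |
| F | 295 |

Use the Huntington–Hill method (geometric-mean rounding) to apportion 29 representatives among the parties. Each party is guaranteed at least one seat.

A=3, B=4, C=3, D=10, E=4, F=5

With divisor 65: modified quotas A 2.908, B 3.492, C 2.938, D 10.431, E 3.892, F 4.538.
Geometric-mean thresholds: A √(2·3)=2.449, B √(3·4)=3.464, C √(2·3)=2.449, D √(10·11)=10.488, E √(3·4)=3.464, F √(4·5)=4.472.
Each quota rounded against its threshold gives A 3, B 4, C 3, D 10, E 4, F 5 (total 29).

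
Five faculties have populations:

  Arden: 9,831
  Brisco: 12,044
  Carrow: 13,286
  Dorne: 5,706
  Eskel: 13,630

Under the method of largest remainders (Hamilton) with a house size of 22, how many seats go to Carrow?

The standard divisor is 54497/22 ≈ 2477.136.
Standard quotas: Arden 3.9687, Brisco 4.8621, Carrow 5.3635, Dorne 2.3035, Eskel 5.5023.
Lower quotas: Arden 3, Brisco 4, Carrow 5, Dorne 2, Eskel 5 (sum 19, leaving 3 seats).
Remainders in descending order: Arden 0.9687, Brisco 0.8621, Eskel 0.5023, Carrow 0.3635, Dorne 0.3035.
Largest remainders: Arden, Brisco, Eskel receive the extra seats.
Carrow receives 5.

5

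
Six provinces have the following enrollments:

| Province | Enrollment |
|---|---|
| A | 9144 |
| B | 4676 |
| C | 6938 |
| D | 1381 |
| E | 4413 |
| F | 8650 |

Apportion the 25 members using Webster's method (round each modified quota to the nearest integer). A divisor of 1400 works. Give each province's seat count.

With modified divisor 1400: modified quotas A 6.531, B 3.340, C 4.956, D 0.986, E 3.152, F 6.179.
Rounding to the nearest integer: A 7, B 3, C 5, D 1, E 3, F 6 (total 25).

A 7, B 3, C 5, D 1, E 3, F 6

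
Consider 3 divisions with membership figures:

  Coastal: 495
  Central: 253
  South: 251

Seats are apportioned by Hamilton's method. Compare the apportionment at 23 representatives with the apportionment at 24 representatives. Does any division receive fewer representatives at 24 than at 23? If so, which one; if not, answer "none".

At 23 seats: Coastal 11, Central 6, South 6.
At 24 seats: Coastal 12, Central 6, South 6.
No division's allocation decreased.

none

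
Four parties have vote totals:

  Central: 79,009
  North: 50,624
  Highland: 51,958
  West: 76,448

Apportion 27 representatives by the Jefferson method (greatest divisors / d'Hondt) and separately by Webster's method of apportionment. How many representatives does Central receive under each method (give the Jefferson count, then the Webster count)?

9 and 8

Jefferson: Central 9, North 5, Highland 5, West 8.
Webster: Central 8, North 5, Highland 6, West 8.
Central gets 9 under Jefferson and 8 under Webster.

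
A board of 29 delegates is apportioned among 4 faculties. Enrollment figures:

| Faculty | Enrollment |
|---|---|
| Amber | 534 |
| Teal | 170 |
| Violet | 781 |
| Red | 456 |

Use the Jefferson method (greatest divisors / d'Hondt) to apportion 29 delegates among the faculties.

Standard divisor 1941/29 ≈ 66.931; standard quotas: Amber 7.978, Teal 2.540, Violet 11.669, Red 6.813.
Rounding down gives 7, 2, 11, 6 = 26 seats, so the divisor must be adjusted.
With modified divisor 63: modified quotas Amber 8.476, Teal 2.698, Violet 12.397, Red 7.238.
Rounding down: Amber 8, Teal 2, Violet 12, Red 7 (total 29).

Amber 8, Teal 2, Violet 12, Red 7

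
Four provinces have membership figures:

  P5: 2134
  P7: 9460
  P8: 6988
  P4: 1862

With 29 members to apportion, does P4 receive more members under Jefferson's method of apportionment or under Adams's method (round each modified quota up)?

Adams

Jefferson: P5 3, P7 14, P8 10, P4 2.
Adams: P5 3, P7 13, P8 10, P4 3.
P4 gets 2 under Jefferson and 3 under Adams.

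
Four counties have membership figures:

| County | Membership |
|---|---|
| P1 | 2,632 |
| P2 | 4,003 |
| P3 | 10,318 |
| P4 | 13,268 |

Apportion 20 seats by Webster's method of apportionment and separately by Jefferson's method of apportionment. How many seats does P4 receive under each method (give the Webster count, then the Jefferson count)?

8 and 9

Webster: P1 2, P2 3, P3 7, P4 8.
Jefferson: P1 1, P2 3, P3 7, P4 9.
P4 gets 8 under Webster and 9 under Jefferson.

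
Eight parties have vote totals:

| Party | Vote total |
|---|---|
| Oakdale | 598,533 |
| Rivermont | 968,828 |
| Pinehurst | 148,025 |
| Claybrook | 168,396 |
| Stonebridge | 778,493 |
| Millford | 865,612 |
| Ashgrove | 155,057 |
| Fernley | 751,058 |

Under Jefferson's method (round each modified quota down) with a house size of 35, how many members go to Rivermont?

Standard divisor 4434002/35 ≈ 126685.771; standard quotas: Oakdale 4.725, Rivermont 7.647, Pinehurst 1.168, Claybrook 1.329, Stonebridge 6.145, Millford 6.833, Ashgrove 1.224, Fernley 5.929.
Rounding down gives 4, 7, 1, 1, 6, 6, 1, 5 = 31 seats, so the divisor must be adjusted.
With modified divisor 115500: modified quotas Oakdale 5.182, Rivermont 8.388, Pinehurst 1.282, Claybrook 1.458, Stonebridge 6.740, Millford 7.494, Ashgrove 1.342, Fernley 6.503.
Rounding down: Oakdale 5, Rivermont 8, Pinehurst 1, Claybrook 1, Stonebridge 6, Millford 7, Ashgrove 1, Fernley 6 (total 35).
Rivermont receives 8.

8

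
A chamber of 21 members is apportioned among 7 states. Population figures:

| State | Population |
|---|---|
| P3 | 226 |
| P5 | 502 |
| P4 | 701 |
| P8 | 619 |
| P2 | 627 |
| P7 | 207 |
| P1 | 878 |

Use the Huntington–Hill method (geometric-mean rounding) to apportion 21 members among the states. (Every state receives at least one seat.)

P3 1; P5 3; P4 4; P8 3; P2 4; P7 1; P1 5

With divisor 180: modified quotas P3 1.256, P5 2.789, P4 3.894, P8 3.439, P2 3.483, P7 1.150, P1 4.878.
Geometric-mean thresholds: P3 √(1·2)=1.414, P5 √(2·3)=2.449, P4 √(3·4)=3.464, P8 √(3·4)=3.464, P2 √(3·4)=3.464, P7 √(1·2)=1.414, P1 √(4·5)=4.472.
Each quota rounded against its threshold gives P3 1, P5 3, P4 4, P8 3, P2 4, P7 1, P1 5 (total 21).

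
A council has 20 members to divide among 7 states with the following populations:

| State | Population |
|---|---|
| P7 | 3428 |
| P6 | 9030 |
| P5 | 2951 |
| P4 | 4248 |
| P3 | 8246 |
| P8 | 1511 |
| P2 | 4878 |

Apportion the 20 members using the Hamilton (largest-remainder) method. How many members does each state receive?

Standard divisor: 34292 ÷ 20 ≈ 1714.6.
Standard quotas: P7 1.9993, P6 5.2665, P5 1.7211, P4 2.4775, P3 4.8093, P8 0.8813, P2 2.8450.
Lower quotas: P7 1, P6 5, P5 1, P4 2, P3 4, P8 0, P2 2 (sum 15, leaving 5 seats).
Remainders in descending order: P7 0.9993, P8 0.8813, P2 0.8450, P3 0.8093, P5 0.7211, P4 0.4775, P6 0.2665.
Largest remainders: P7, P8, P2, P3, P5 receive the extra seats.

P7 2, P6 5, P5 2, P4 2, P3 5, P8 1, P2 3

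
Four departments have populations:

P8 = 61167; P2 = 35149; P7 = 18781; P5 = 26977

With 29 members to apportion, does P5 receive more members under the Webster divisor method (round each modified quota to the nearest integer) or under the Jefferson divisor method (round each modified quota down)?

Webster

Webster: P8 12, P2 7, P7 4, P5 6.
Jefferson: P8 13, P2 7, P7 4, P5 5.
P5 gets 6 under Webster and 5 under Jefferson.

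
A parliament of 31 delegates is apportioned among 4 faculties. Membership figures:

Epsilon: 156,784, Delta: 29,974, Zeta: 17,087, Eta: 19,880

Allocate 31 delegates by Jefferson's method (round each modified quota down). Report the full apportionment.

Standard divisor 223725/31 ≈ 7216.935; standard quotas: Epsilon 21.724, Delta 4.153, Zeta 2.368, Eta 2.755.
Rounding down gives 21, 4, 2, 2 = 29 seats, so the divisor must be adjusted.
With modified divisor 6700: modified quotas Epsilon 23.401, Delta 4.474, Zeta 2.550, Eta 2.967.
Rounding down: Epsilon 23, Delta 4, Zeta 2, Eta 2 (total 31).

Epsilon=23; Delta=4; Zeta=2; Eta=2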